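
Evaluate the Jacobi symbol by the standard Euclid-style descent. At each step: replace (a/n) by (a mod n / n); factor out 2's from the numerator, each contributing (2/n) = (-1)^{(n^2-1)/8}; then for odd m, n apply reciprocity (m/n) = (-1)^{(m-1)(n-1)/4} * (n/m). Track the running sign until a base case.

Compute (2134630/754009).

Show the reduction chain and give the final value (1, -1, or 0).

0

(2134630/754009): 2134630 mod 754009 = 626612, so (2134630/754009) = (626612/754009)
factor out 2^2: 626612 = 2^2·156653; with 754009 mod 8 = 1, (2/754009) = +1; sign now +1; continue with (156653/754009)
flip (156653/754009) -> (754009/156653): both odd, 156653 mod 4 = 1, 754009 mod 4 = 1, so the flip contributes +1; sign now +1
(754009/156653): 754009 mod 156653 = 127397, so (754009/156653) = (127397/156653)
flip (127397/156653) -> (156653/127397): both odd, 127397 mod 4 = 1, 156653 mod 4 = 1, so the flip contributes +1; sign now +1
(156653/127397): 156653 mod 127397 = 29256, so (156653/127397) = (29256/127397)
factor out 2^3: 29256 = 2^3·3657; with 127397 mod 8 = 5, (2/127397) = -1; sign now -1; continue with (3657/127397)
flip (3657/127397) -> (127397/3657): both odd, 3657 mod 4 = 1, 127397 mod 4 = 1, so the flip contributes +1; sign now -1
(127397/3657): 127397 mod 3657 = 3059, so (127397/3657) = (3059/3657)
flip (3059/3657) -> (3657/3059): both odd, 3059 mod 4 = 3, 3657 mod 4 = 1, so the flip contributes +1; sign now -1
(3657/3059): 3657 mod 3059 = 598, so (3657/3059) = (598/3059)
factor out 2^1: 598 = 2^1·299; with 3059 mod 8 = 3, (2/3059) = -1; sign now +1; continue with (299/3059)
flip (299/3059) -> (3059/299): both odd, 299 mod 4 = 3, 3059 mod 4 = 3, so the flip contributes -1; sign now -1
(3059/299): 3059 mod 299 = 69, so (3059/299) = (69/299)
flip (69/299) -> (299/69): both odd, 69 mod 4 = 1, 299 mod 4 = 3, so the flip contributes +1; sign now -1
(299/69): 299 mod 69 = 23, so (299/69) = (23/69)
flip (23/69) -> (69/23): both odd, 23 mod 4 = 3, 69 mod 4 = 1, so the flip contributes +1; sign now -1
(69/23): 69 mod 23 = 0, so (69/23) = (0/23)
reached (0/23); gcd(a, n) > 1, so (0/23) = 0 and the symbol is 0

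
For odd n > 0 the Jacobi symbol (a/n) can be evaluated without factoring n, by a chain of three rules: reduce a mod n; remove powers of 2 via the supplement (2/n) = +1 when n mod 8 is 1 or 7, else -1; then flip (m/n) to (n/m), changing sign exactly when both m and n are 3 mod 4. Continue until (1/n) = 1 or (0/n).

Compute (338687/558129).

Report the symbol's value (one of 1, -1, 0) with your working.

flip (338687/558129) -> (558129/338687): both odd, 338687 mod 4 = 3, 558129 mod 4 = 1, so the flip contributes +1; sign now +1
(558129/338687): 558129 mod 338687 = 219442, so (558129/338687) = (219442/338687)
factor out 2^1: 219442 = 2^1·109721; with 338687 mod 8 = 7, (2/338687) = +1; sign now +1; continue with (109721/338687)
flip (109721/338687) -> (338687/109721): both odd, 109721 mod 4 = 1, 338687 mod 4 = 3, so the flip contributes +1; sign now +1
(338687/109721): 338687 mod 109721 = 9524, so (338687/109721) = (9524/109721)
factor out 2^2: 9524 = 2^2·2381; with 109721 mod 8 = 1, (2/109721) = +1; sign now +1; continue with (2381/109721)
flip (2381/109721) -> (109721/2381): both odd, 2381 mod 4 = 1, 109721 mod 4 = 1, so the flip contributes +1; sign now +1
(109721/2381): 109721 mod 2381 = 195, so (109721/2381) = (195/2381)
flip (195/2381) -> (2381/195): both odd, 195 mod 4 = 3, 2381 mod 4 = 1, so the flip contributes +1; sign now +1
(2381/195): 2381 mod 195 = 41, so (2381/195) = (41/195)
flip (41/195) -> (195/41): both odd, 41 mod 4 = 1, 195 mod 4 = 3, so the flip contributes +1; sign now +1
(195/41): 195 mod 41 = 31, so (195/41) = (31/41)
flip (31/41) -> (41/31): both odd, 31 mod 4 = 3, 41 mod 4 = 1, so the flip contributes +1; sign now +1
(41/31): 41 mod 31 = 10, so (41/31) = (10/31)
factor out 2^1: 10 = 2^1·5; with 31 mod 8 = 7, (2/31) = +1; sign now +1; continue with (5/31)
flip (5/31) -> (31/5): both odd, 5 mod 4 = 1, 31 mod 4 = 3, so the flip contributes +1; sign now +1
(31/5): 31 mod 5 = 1, so (31/5) = (1/5)
reached (1/5) = 1, so the symbol is +1

1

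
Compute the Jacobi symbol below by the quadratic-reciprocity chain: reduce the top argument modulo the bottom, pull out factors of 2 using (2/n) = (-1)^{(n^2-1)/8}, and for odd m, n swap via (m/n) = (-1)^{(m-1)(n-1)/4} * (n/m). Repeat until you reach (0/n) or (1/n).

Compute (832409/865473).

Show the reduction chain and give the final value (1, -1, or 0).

1

reciprocity: (832409/865473) = +1·(865473/832409) since 832409 mod 4 = 1, 865473 mod 4 = 1; sign now +1
(865473/832409) = (33064/832409)   [reduce mod 832409]
33064 = 2^3·4133; (2/832409) = +1 since 832409 mod 8 = 1, so (33064/832409) = (+1)^3·(4133/832409); sign now +1
reciprocity: (4133/832409) = +1·(832409/4133) since 4133 mod 4 = 1, 832409 mod 4 = 1; sign now +1
(832409/4133) = (1676/4133)   [reduce mod 4133]
1676 = 2^2·419; (2/4133) = -1 since 4133 mod 8 = 5, so (1676/4133) = (-1)^2·(419/4133); sign now +1
reciprocity: (419/4133) = +1·(4133/419) since 419 mod 4 = 3, 4133 mod 4 = 1; sign now +1
(4133/419) = (362/419)   [reduce mod 419]
362 = 2^1·181; (2/419) = -1 since 419 mod 8 = 3, so (362/419) = (-1)^1·(181/419); sign now -1
reciprocity: (181/419) = +1·(419/181) since 181 mod 4 = 1, 419 mod 4 = 3; sign now -1
(419/181) = (57/181)   [reduce mod 181]
reciprocity: (57/181) = +1·(181/57) since 57 mod 4 = 1, 181 mod 4 = 1; sign now -1
(181/57) = (10/57)   [reduce mod 57]
10 = 2^1·5; (2/57) = +1 since 57 mod 8 = 1, so (10/57) = (+1)^1·(5/57); sign now -1
reciprocity: (5/57) = +1·(57/5) since 5 mod 4 = 1, 57 mod 4 = 1; sign now -1
(57/5) = (2/5)   [reduce mod 5]
2 = 2^1·1; (2/5) = -1 since 5 mod 8 = 5, so (2/5) = (-1)^1·(1/5); sign now +1
(1/5) = 1; final value = sign = +1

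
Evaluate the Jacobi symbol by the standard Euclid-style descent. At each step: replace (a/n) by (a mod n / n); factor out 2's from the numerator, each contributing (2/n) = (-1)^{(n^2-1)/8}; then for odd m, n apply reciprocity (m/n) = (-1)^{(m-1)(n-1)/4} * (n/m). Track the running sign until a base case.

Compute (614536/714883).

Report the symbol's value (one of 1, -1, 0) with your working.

0

614536 = 2^3·76817; (2/714883) = -1 since 714883 mod 8 = 3, so (614536/714883) = (-1)^3·(76817/714883); sign now -1
reciprocity: (76817/714883) = +1·(714883/76817) since 76817 mod 4 = 1, 714883 mod 4 = 3; sign now -1
(714883/76817) = (23530/76817)   [reduce mod 76817]
23530 = 2^1·11765; (2/76817) = +1 since 76817 mod 8 = 1, so (23530/76817) = (+1)^1·(11765/76817); sign now -1
reciprocity: (11765/76817) = +1·(76817/11765) since 11765 mod 4 = 1, 76817 mod 4 = 1; sign now -1
(76817/11765) = (6227/11765)   [reduce mod 11765]
reciprocity: (6227/11765) = +1·(11765/6227) since 6227 mod 4 = 3, 11765 mod 4 = 1; sign now -1
(11765/6227) = (5538/6227)   [reduce mod 6227]
5538 = 2^1·2769; (2/6227) = -1 since 6227 mod 8 = 3, so (5538/6227) = (-1)^1·(2769/6227); sign now +1
reciprocity: (2769/6227) = +1·(6227/2769) since 2769 mod 4 = 1, 6227 mod 4 = 3; sign now +1
(6227/2769) = (689/2769)   [reduce mod 2769]
reciprocity: (689/2769) = +1·(2769/689) since 689 mod 4 = 1, 2769 mod 4 = 1; sign now +1
(2769/689) = (13/689)   [reduce mod 689]
reciprocity: (13/689) = +1·(689/13) since 13 mod 4 = 1, 689 mod 4 = 1; sign now +1
(689/13) = (0/13)   [reduce mod 13]
(0/13) = 0   [gcd(a, n) > 1]; final value = 0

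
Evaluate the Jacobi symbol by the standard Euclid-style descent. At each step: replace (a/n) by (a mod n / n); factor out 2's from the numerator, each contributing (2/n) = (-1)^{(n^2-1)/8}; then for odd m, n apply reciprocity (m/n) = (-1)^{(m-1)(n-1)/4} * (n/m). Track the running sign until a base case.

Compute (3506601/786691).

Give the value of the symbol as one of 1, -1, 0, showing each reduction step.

-1

(3506601/786691) = (359837/786691)   [reduce mod 786691]
reciprocity: (359837/786691) = +1·(786691/359837) since 359837 mod 4 = 1, 786691 mod 4 = 3; sign now +1
(786691/359837) = (67017/359837)   [reduce mod 359837]
reciprocity: (67017/359837) = +1·(359837/67017) since 67017 mod 4 = 1, 359837 mod 4 = 1; sign now +1
(359837/67017) = (24752/67017)   [reduce mod 67017]
24752 = 2^4·1547; (2/67017) = +1 since 67017 mod 8 = 1, so (24752/67017) = (+1)^4·(1547/67017); sign now +1
reciprocity: (1547/67017) = +1·(67017/1547) since 1547 mod 4 = 3, 67017 mod 4 = 1; sign now +1
(67017/1547) = (496/1547)   [reduce mod 1547]
496 = 2^4·31; (2/1547) = -1 since 1547 mod 8 = 3, so (496/1547) = (-1)^4·(31/1547); sign now +1
reciprocity: (31/1547) = -1·(1547/31) since 31 mod 4 = 3, 1547 mod 4 = 3; sign now -1
(1547/31) = (28/31)   [reduce mod 31]
28 = 2^2·7; (2/31) = +1 since 31 mod 8 = 7, so (28/31) = (+1)^2·(7/31); sign now -1
reciprocity: (7/31) = -1·(31/7) since 7 mod 4 = 3, 31 mod 4 = 3; sign now +1
(31/7) = (3/7)   [reduce mod 7]
reciprocity: (3/7) = -1·(7/3) since 3 mod 4 = 3, 7 mod 4 = 3; sign now -1
(7/3) = (1/3)   [reduce mod 3]
(1/3) = 1; final value = sign = -1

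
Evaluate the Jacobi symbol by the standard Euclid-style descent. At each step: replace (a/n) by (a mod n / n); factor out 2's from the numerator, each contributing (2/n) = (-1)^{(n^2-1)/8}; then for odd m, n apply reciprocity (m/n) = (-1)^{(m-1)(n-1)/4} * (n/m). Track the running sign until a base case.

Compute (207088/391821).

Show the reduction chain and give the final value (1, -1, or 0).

-1

factor out 2^4: 207088 = 2^4·12943; with 391821 mod 8 = 5, (2/391821) = -1; sign now +1; continue with (12943/391821)
flip (12943/391821) -> (391821/12943): both odd, 12943 mod 4 = 3, 391821 mod 4 = 1, so the flip contributes +1; sign now +1
(391821/12943): 391821 mod 12943 = 3531, so (391821/12943) = (3531/12943)
flip (3531/12943) -> (12943/3531): both odd, 3531 mod 4 = 3, 12943 mod 4 = 3, so the flip contributes -1; sign now -1
(12943/3531): 12943 mod 3531 = 2350, so (12943/3531) = (2350/3531)
factor out 2^1: 2350 = 2^1·1175; with 3531 mod 8 = 3, (2/3531) = -1; sign now +1; continue with (1175/3531)
flip (1175/3531) -> (3531/1175): both odd, 1175 mod 4 = 3, 3531 mod 4 = 3, so the flip contributes -1; sign now -1
(3531/1175): 3531 mod 1175 = 6, so (3531/1175) = (6/1175)
factor out 2^1: 6 = 2^1·3; with 1175 mod 8 = 7, (2/1175) = +1; sign now -1; continue with (3/1175)
flip (3/1175) -> (1175/3): both odd, 3 mod 4 = 3, 1175 mod 4 = 3, so the flip contributes -1; sign now +1
(1175/3): 1175 mod 3 = 2, so (1175/3) = (2/3)
factor out 2^1: 2 = 2^1·1; with 3 mod 8 = 3, (2/3) = -1; sign now -1; continue with (1/3)
reached (1/3) = 1, so the symbol is -1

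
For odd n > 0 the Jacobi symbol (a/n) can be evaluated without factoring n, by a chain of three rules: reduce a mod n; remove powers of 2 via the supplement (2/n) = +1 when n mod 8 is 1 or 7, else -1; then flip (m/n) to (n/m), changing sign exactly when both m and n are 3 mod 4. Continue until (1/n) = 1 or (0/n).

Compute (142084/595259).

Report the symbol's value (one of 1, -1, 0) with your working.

factor out 2^2: 142084 = 2^2·35521; with 595259 mod 8 = 3, (2/595259) = -1; sign now +1; continue with (35521/595259)
flip (35521/595259) -> (595259/35521): both odd, 35521 mod 4 = 1, 595259 mod 4 = 3, so the flip contributes +1; sign now +1
(595259/35521): 595259 mod 35521 = 26923, so (595259/35521) = (26923/35521)
flip (26923/35521) -> (35521/26923): both odd, 26923 mod 4 = 3, 35521 mod 4 = 1, so the flip contributes +1; sign now +1
(35521/26923): 35521 mod 26923 = 8598, so (35521/26923) = (8598/26923)
factor out 2^1: 8598 = 2^1·4299; with 26923 mod 8 = 3, (2/26923) = -1; sign now -1; continue with (4299/26923)
flip (4299/26923) -> (26923/4299): both odd, 4299 mod 4 = 3, 26923 mod 4 = 3, so the flip contributes -1; sign now +1
(26923/4299): 26923 mod 4299 = 1129, so (26923/4299) = (1129/4299)
flip (1129/4299) -> (4299/1129): both odd, 1129 mod 4 = 1, 4299 mod 4 = 3, so the flip contributes +1; sign now +1
(4299/1129): 4299 mod 1129 = 912, so (4299/1129) = (912/1129)
factor out 2^4: 912 = 2^4·57; with 1129 mod 8 = 1, (2/1129) = +1; sign now +1; continue with (57/1129)
flip (57/1129) -> (1129/57): both odd, 57 mod 4 = 1, 1129 mod 4 = 1, so the flip contributes +1; sign now +1
(1129/57): 1129 mod 57 = 46, so (1129/57) = (46/57)
factor out 2^1: 46 = 2^1·23; with 57 mod 8 = 1, (2/57) = +1; sign now +1; continue with (23/57)
flip (23/57) -> (57/23): both odd, 23 mod 4 = 3, 57 mod 4 = 1, so the flip contributes +1; sign now +1
(57/23): 57 mod 23 = 11, so (57/23) = (11/23)
flip (11/23) -> (23/11): both odd, 11 mod 4 = 3, 23 mod 4 = 3, so the flip contributes -1; sign now -1
(23/11): 23 mod 11 = 1, so (23/11) = (1/11)
reached (1/11) = 1, so the symbol is -1

-1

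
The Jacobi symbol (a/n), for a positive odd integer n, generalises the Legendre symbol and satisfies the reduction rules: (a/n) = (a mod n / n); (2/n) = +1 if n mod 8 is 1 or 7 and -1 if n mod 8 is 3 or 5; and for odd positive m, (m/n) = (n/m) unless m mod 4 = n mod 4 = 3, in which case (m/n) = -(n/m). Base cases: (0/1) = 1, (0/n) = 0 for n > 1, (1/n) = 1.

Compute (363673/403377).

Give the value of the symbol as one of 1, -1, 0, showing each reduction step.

reciprocity: (363673/403377) = +1·(403377/363673) since 363673 mod 4 = 1, 403377 mod 4 = 1; sign now +1
(403377/363673) = (39704/363673)   [reduce mod 363673]
39704 = 2^3·4963; (2/363673) = +1 since 363673 mod 8 = 1, so (39704/363673) = (+1)^3·(4963/363673); sign now +1
reciprocity: (4963/363673) = +1·(363673/4963) since 4963 mod 4 = 3, 363673 mod 4 = 1; sign now +1
(363673/4963) = (1374/4963)   [reduce mod 4963]
1374 = 2^1·687; (2/4963) = -1 since 4963 mod 8 = 3, so (1374/4963) = (-1)^1·(687/4963); sign now -1
reciprocity: (687/4963) = -1·(4963/687) since 687 mod 4 = 3, 4963 mod 4 = 3; sign now +1
(4963/687) = (154/687)   [reduce mod 687]
154 = 2^1·77; (2/687) = +1 since 687 mod 8 = 7, so (154/687) = (+1)^1·(77/687); sign now +1
reciprocity: (77/687) = +1·(687/77) since 77 mod 4 = 1, 687 mod 4 = 3; sign now +1
(687/77) = (71/77)   [reduce mod 77]
reciprocity: (71/77) = +1·(77/71) since 71 mod 4 = 3, 77 mod 4 = 1; sign now +1
(77/71) = (6/71)   [reduce mod 71]
6 = 2^1·3; (2/71) = +1 since 71 mod 8 = 7, so (6/71) = (+1)^1·(3/71); sign now +1
reciprocity: (3/71) = -1·(71/3) since 3 mod 4 = 3, 71 mod 4 = 3; sign now -1
(71/3) = (2/3)   [reduce mod 3]
2 = 2^1·1; (2/3) = -1 since 3 mod 8 = 3, so (2/3) = (-1)^1·(1/3); sign now +1
(1/3) = 1; final value = sign = +1

1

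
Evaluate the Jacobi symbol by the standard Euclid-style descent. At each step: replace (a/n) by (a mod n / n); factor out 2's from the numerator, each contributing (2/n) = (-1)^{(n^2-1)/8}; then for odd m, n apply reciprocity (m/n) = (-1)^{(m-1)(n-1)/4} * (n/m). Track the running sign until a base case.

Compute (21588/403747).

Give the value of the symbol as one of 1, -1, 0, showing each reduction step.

0

factor out 2^2: 21588 = 2^2·5397; with 403747 mod 8 = 3, (2/403747) = -1; sign now +1; continue with (5397/403747)
flip (5397/403747) -> (403747/5397): both odd, 5397 mod 4 = 1, 403747 mod 4 = 3, so the flip contributes +1; sign now +1
(403747/5397): 403747 mod 5397 = 4369, so (403747/5397) = (4369/5397)
flip (4369/5397) -> (5397/4369): both odd, 4369 mod 4 = 1, 5397 mod 4 = 1, so the flip contributes +1; sign now +1
(5397/4369): 5397 mod 4369 = 1028, so (5397/4369) = (1028/4369)
factor out 2^2: 1028 = 2^2·257; with 4369 mod 8 = 1, (2/4369) = +1; sign now +1; continue with (257/4369)
flip (257/4369) -> (4369/257): both odd, 257 mod 4 = 1, 4369 mod 4 = 1, so the flip contributes +1; sign now +1
(4369/257): 4369 mod 257 = 0, so (4369/257) = (0/257)
reached (0/257); gcd(a, n) > 1, so (0/257) = 0 and the symbol is 0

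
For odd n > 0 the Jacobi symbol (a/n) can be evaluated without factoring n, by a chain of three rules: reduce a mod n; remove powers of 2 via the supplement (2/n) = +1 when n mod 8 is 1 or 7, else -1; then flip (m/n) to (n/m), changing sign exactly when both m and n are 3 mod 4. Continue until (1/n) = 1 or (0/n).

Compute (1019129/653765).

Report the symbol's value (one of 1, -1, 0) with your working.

(1019129/653765): 1019129 mod 653765 = 365364, so (1019129/653765) = (365364/653765)
factor out 2^2: 365364 = 2^2·91341; with 653765 mod 8 = 5, (2/653765) = -1; sign now +1; continue with (91341/653765)
flip (91341/653765) -> (653765/91341): both odd, 91341 mod 4 = 1, 653765 mod 4 = 1, so the flip contributes +1; sign now +1
(653765/91341): 653765 mod 91341 = 14378, so (653765/91341) = (14378/91341)
factor out 2^1: 14378 = 2^1·7189; with 91341 mod 8 = 5, (2/91341) = -1; sign now -1; continue with (7189/91341)
flip (7189/91341) -> (91341/7189): both odd, 7189 mod 4 = 1, 91341 mod 4 = 1, so the flip contributes +1; sign now -1
(91341/7189): 91341 mod 7189 = 5073, so (91341/7189) = (5073/7189)
flip (5073/7189) -> (7189/5073): both odd, 5073 mod 4 = 1, 7189 mod 4 = 1, so the flip contributes +1; sign now -1
(7189/5073): 7189 mod 5073 = 2116, so (7189/5073) = (2116/5073)
factor out 2^2: 2116 = 2^2·529; with 5073 mod 8 = 1, (2/5073) = +1; sign now -1; continue with (529/5073)
flip (529/5073) -> (5073/529): both odd, 529 mod 4 = 1, 5073 mod 4 = 1, so the flip contributes +1; sign now -1
(5073/529): 5073 mod 529 = 312, so (5073/529) = (312/529)
factor out 2^3: 312 = 2^3·39; with 529 mod 8 = 1, (2/529) = +1; sign now -1; continue with (39/529)
flip (39/529) -> (529/39): both odd, 39 mod 4 = 3, 529 mod 4 = 1, so the flip contributes +1; sign now -1
(529/39): 529 mod 39 = 22, so (529/39) = (22/39)
factor out 2^1: 22 = 2^1·11; with 39 mod 8 = 7, (2/39) = +1; sign now -1; continue with (11/39)
flip (11/39) -> (39/11): both odd, 11 mod 4 = 3, 39 mod 4 = 3, so the flip contributes -1; sign now +1
(39/11): 39 mod 11 = 6, so (39/11) = (6/11)
factor out 2^1: 6 = 2^1·3; with 11 mod 8 = 3, (2/11) = -1; sign now -1; continue with (3/11)
flip (3/11) -> (11/3): both odd, 3 mod 4 = 3, 11 mod 4 = 3, so the flip contributes -1; sign now +1
(11/3): 11 mod 3 = 2, so (11/3) = (2/3)
factor out 2^1: 2 = 2^1·1; with 3 mod 8 = 3, (2/3) = -1; sign now -1; continue with (1/3)
reached (1/3) = 1, so the symbol is -1

-1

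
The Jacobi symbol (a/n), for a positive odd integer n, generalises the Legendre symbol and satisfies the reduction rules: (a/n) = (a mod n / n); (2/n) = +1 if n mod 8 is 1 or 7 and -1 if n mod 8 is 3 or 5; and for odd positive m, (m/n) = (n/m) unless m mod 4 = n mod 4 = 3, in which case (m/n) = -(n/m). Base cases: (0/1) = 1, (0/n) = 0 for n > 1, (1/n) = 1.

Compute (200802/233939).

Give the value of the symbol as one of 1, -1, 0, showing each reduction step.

200802 = 2^1·100401; (2/233939) = -1 since 233939 mod 8 = 3, so (200802/233939) = (-1)^1·(100401/233939); sign now -1
reciprocity: (100401/233939) = +1·(233939/100401) since 100401 mod 4 = 1, 233939 mod 4 = 3; sign now -1
(233939/100401) = (33137/100401)   [reduce mod 100401]
reciprocity: (33137/100401) = +1·(100401/33137) since 33137 mod 4 = 1, 100401 mod 4 = 1; sign now -1
(100401/33137) = (990/33137)   [reduce mod 33137]
990 = 2^1·495; (2/33137) = +1 since 33137 mod 8 = 1, so (990/33137) = (+1)^1·(495/33137); sign now -1
reciprocity: (495/33137) = +1·(33137/495) since 495 mod 4 = 3, 33137 mod 4 = 1; sign now -1
(33137/495) = (467/495)   [reduce mod 495]
reciprocity: (467/495) = -1·(495/467) since 467 mod 4 = 3, 495 mod 4 = 3; sign now +1
(495/467) = (28/467)   [reduce mod 467]
28 = 2^2·7; (2/467) = -1 since 467 mod 8 = 3, so (28/467) = (-1)^2·(7/467); sign now +1
reciprocity: (7/467) = -1·(467/7) since 7 mod 4 = 3, 467 mod 4 = 3; sign now -1
(467/7) = (5/7)   [reduce mod 7]
reciprocity: (5/7) = +1·(7/5) since 5 mod 4 = 1, 7 mod 4 = 3; sign now -1
(7/5) = (2/5)   [reduce mod 5]
2 = 2^1·1; (2/5) = -1 since 5 mod 8 = 5, so (2/5) = (-1)^1·(1/5); sign now +1
(1/5) = 1; final value = sign = +1

1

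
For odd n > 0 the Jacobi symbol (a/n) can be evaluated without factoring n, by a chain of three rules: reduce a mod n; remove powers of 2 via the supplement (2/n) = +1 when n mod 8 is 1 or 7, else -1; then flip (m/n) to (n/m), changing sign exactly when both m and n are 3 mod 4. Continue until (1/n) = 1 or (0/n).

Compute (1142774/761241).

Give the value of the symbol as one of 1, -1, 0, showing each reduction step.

(1142774/761241): 1142774 mod 761241 = 381533, so (1142774/761241) = (381533/761241)
flip (381533/761241) -> (761241/381533): both odd, 381533 mod 4 = 1, 761241 mod 4 = 1, so the flip contributes +1; sign now +1
(761241/381533): 761241 mod 381533 = 379708, so (761241/381533) = (379708/381533)
factor out 2^2: 379708 = 2^2·94927; with 381533 mod 8 = 5, (2/381533) = -1; sign now +1; continue with (94927/381533)
flip (94927/381533) -> (381533/94927): both odd, 94927 mod 4 = 3, 381533 mod 4 = 1, so the flip contributes +1; sign now +1
(381533/94927): 381533 mod 94927 = 1825, so (381533/94927) = (1825/94927)
flip (1825/94927) -> (94927/1825): both odd, 1825 mod 4 = 1, 94927 mod 4 = 3, so the flip contributes +1; sign now +1
(94927/1825): 94927 mod 1825 = 27, so (94927/1825) = (27/1825)
flip (27/1825) -> (1825/27): both odd, 27 mod 4 = 3, 1825 mod 4 = 1, so the flip contributes +1; sign now +1
(1825/27): 1825 mod 27 = 16, so (1825/27) = (16/27)
factor out 2^4: 16 = 2^4·1; with 27 mod 8 = 3, (2/27) = -1; sign now +1; continue with (1/27)
reached (1/27) = 1, so the symbol is +1

1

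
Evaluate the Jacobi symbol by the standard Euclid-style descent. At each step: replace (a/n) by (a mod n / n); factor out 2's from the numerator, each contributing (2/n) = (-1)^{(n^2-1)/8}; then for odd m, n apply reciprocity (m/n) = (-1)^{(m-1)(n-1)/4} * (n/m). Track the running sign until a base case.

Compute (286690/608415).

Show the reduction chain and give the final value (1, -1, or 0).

factor out 2^1: 286690 = 2^1·143345; with 608415 mod 8 = 7, (2/608415) = +1; sign now +1; continue with (143345/608415)
flip (143345/608415) -> (608415/143345): both odd, 143345 mod 4 = 1, 608415 mod 4 = 3, so the flip contributes +1; sign now +1
(608415/143345): 608415 mod 143345 = 35035, so (608415/143345) = (35035/143345)
flip (35035/143345) -> (143345/35035): both odd, 35035 mod 4 = 3, 143345 mod 4 = 1, so the flip contributes +1; sign now +1
(143345/35035): 143345 mod 35035 = 3205, so (143345/35035) = (3205/35035)
flip (3205/35035) -> (35035/3205): both odd, 3205 mod 4 = 1, 35035 mod 4 = 3, so the flip contributes +1; sign now +1
(35035/3205): 35035 mod 3205 = 2985, so (35035/3205) = (2985/3205)
flip (2985/3205) -> (3205/2985): both odd, 2985 mod 4 = 1, 3205 mod 4 = 1, so the flip contributes +1; sign now +1
(3205/2985): 3205 mod 2985 = 220, so (3205/2985) = (220/2985)
factor out 2^2: 220 = 2^2·55; with 2985 mod 8 = 1, (2/2985) = +1; sign now +1; continue with (55/2985)
flip (55/2985) -> (2985/55): both odd, 55 mod 4 = 3, 2985 mod 4 = 1, so the flip contributes +1; sign now +1
(2985/55): 2985 mod 55 = 15, so (2985/55) = (15/55)
flip (15/55) -> (55/15): both odd, 15 mod 4 = 3, 55 mod 4 = 3, so the flip contributes -1; sign now -1
(55/15): 55 mod 15 = 10, so (55/15) = (10/15)
factor out 2^1: 10 = 2^1·5; with 15 mod 8 = 7, (2/15) = +1; sign now -1; continue with (5/15)
flip (5/15) -> (15/5): both odd, 5 mod 4 = 1, 15 mod 4 = 3, so the flip contributes +1; sign now -1
(15/5): 15 mod 5 = 0, so (15/5) = (0/5)
reached (0/5); gcd(a, n) > 1, so (0/5) = 0 and the symbol is 0

0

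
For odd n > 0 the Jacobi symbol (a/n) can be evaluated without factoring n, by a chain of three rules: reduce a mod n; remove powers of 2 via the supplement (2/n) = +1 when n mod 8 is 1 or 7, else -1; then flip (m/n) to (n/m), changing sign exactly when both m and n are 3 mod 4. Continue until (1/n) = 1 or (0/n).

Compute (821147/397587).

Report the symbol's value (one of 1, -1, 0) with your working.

(821147/397587): 821147 mod 397587 = 25973, so (821147/397587) = (25973/397587)
flip (25973/397587) -> (397587/25973): both odd, 25973 mod 4 = 1, 397587 mod 4 = 3, so the flip contributes +1; sign now +1
(397587/25973): 397587 mod 25973 = 7992, so (397587/25973) = (7992/25973)
factor out 2^3: 7992 = 2^3·999; with 25973 mod 8 = 5, (2/25973) = -1; sign now -1; continue with (999/25973)
flip (999/25973) -> (25973/999): both odd, 999 mod 4 = 3, 25973 mod 4 = 1, so the flip contributes +1; sign now -1
(25973/999): 25973 mod 999 = 998, so (25973/999) = (998/999)
factor out 2^1: 998 = 2^1·499; with 999 mod 8 = 7, (2/999) = +1; sign now -1; continue with (499/999)
flip (499/999) -> (999/499): both odd, 499 mod 4 = 3, 999 mod 4 = 3, so the flip contributes -1; sign now +1
(999/499): 999 mod 499 = 1, so (999/499) = (1/499)
reached (1/499) = 1, so the symbol is +1

1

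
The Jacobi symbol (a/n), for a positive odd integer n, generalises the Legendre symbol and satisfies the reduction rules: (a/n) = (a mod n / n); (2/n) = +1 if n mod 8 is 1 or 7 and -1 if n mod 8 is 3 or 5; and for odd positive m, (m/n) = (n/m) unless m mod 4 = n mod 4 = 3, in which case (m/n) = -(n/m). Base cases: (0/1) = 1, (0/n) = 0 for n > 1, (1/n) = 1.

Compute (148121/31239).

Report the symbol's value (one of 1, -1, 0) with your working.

-1

(148121/31239) = (23165/31239)   [reduce mod 31239]
reciprocity: (23165/31239) = +1·(31239/23165) since 23165 mod 4 = 1, 31239 mod 4 = 3; sign now +1
(31239/23165) = (8074/23165)   [reduce mod 23165]
8074 = 2^1·4037; (2/23165) = -1 since 23165 mod 8 = 5, so (8074/23165) = (-1)^1·(4037/23165); sign now -1
reciprocity: (4037/23165) = +1·(23165/4037) since 4037 mod 4 = 1, 23165 mod 4 = 1; sign now -1
(23165/4037) = (2980/4037)   [reduce mod 4037]
2980 = 2^2·745; (2/4037) = -1 since 4037 mod 8 = 5, so (2980/4037) = (-1)^2·(745/4037); sign now -1
reciprocity: (745/4037) = +1·(4037/745) since 745 mod 4 = 1, 4037 mod 4 = 1; sign now -1
(4037/745) = (312/745)   [reduce mod 745]
312 = 2^3·39; (2/745) = +1 since 745 mod 8 = 1, so (312/745) = (+1)^3·(39/745); sign now -1
reciprocity: (39/745) = +1·(745/39) since 39 mod 4 = 3, 745 mod 4 = 1; sign now -1
(745/39) = (4/39)   [reduce mod 39]
4 = 2^2·1; (2/39) = +1 since 39 mod 8 = 7, so (4/39) = (+1)^2·(1/39); sign now -1
(1/39) = 1; final value = sign = -1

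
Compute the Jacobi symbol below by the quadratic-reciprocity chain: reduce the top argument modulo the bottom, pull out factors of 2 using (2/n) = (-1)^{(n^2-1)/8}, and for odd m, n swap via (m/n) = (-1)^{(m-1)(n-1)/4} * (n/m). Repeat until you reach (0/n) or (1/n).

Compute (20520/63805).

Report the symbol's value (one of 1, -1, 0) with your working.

20520 = 2^3·2565; (2/63805) = -1 since 63805 mod 8 = 5, so (20520/63805) = (-1)^3·(2565/63805); sign now -1
reciprocity: (2565/63805) = +1·(63805/2565) since 2565 mod 4 = 1, 63805 mod 4 = 1; sign now -1
(63805/2565) = (2245/2565)   [reduce mod 2565]
reciprocity: (2245/2565) = +1·(2565/2245) since 2245 mod 4 = 1, 2565 mod 4 = 1; sign now -1
(2565/2245) = (320/2245)   [reduce mod 2245]
320 = 2^6·5; (2/2245) = -1 since 2245 mod 8 = 5, so (320/2245) = (-1)^6·(5/2245); sign now -1
reciprocity: (5/2245) = +1·(2245/5) since 5 mod 4 = 1, 2245 mod 4 = 1; sign now -1
(2245/5) = (0/5)   [reduce mod 5]
(0/5) = 0   [gcd(a, n) > 1]; final value = 0

0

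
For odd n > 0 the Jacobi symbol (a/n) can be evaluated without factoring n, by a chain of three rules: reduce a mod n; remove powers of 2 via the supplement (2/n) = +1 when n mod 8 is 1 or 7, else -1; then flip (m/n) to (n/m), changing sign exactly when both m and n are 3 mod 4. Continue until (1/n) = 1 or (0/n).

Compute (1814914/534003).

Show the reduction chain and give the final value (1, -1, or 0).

1

(1814914/534003): 1814914 mod 534003 = 212905, so (1814914/534003) = (212905/534003)
flip (212905/534003) -> (534003/212905): both odd, 212905 mod 4 = 1, 534003 mod 4 = 3, so the flip contributes +1; sign now +1
(534003/212905): 534003 mod 212905 = 108193, so (534003/212905) = (108193/212905)
flip (108193/212905) -> (212905/108193): both odd, 108193 mod 4 = 1, 212905 mod 4 = 1, so the flip contributes +1; sign now +1
(212905/108193): 212905 mod 108193 = 104712, so (212905/108193) = (104712/108193)
factor out 2^3: 104712 = 2^3·13089; with 108193 mod 8 = 1, (2/108193) = +1; sign now +1; continue with (13089/108193)
flip (13089/108193) -> (108193/13089): both odd, 13089 mod 4 = 1, 108193 mod 4 = 1, so the flip contributes +1; sign now +1
(108193/13089): 108193 mod 13089 = 3481, so (108193/13089) = (3481/13089)
flip (3481/13089) -> (13089/3481): both odd, 3481 mod 4 = 1, 13089 mod 4 = 1, so the flip contributes +1; sign now +1
(13089/3481): 13089 mod 3481 = 2646, so (13089/3481) = (2646/3481)
factor out 2^1: 2646 = 2^1·1323; with 3481 mod 8 = 1, (2/3481) = +1; sign now +1; continue with (1323/3481)
flip (1323/3481) -> (3481/1323): both odd, 1323 mod 4 = 3, 3481 mod 4 = 1, so the flip contributes +1; sign now +1
(3481/1323): 3481 mod 1323 = 835, so (3481/1323) = (835/1323)
flip (835/1323) -> (1323/835): both odd, 835 mod 4 = 3, 1323 mod 4 = 3, so the flip contributes -1; sign now -1
(1323/835): 1323 mod 835 = 488, so (1323/835) = (488/835)
factor out 2^3: 488 = 2^3·61; with 835 mod 8 = 3, (2/835) = -1; sign now +1; continue with (61/835)
flip (61/835) -> (835/61): both odd, 61 mod 4 = 1, 835 mod 4 = 3, so the flip contributes +1; sign now +1
(835/61): 835 mod 61 = 42, so (835/61) = (42/61)
factor out 2^1: 42 = 2^1·21; with 61 mod 8 = 5, (2/61) = -1; sign now -1; continue with (21/61)
flip (21/61) -> (61/21): both odd, 21 mod 4 = 1, 61 mod 4 = 1, so the flip contributes +1; sign now -1
(61/21): 61 mod 21 = 19, so (61/21) = (19/21)
flip (19/21) -> (21/19): both odd, 19 mod 4 = 3, 21 mod 4 = 1, so the flip contributes +1; sign now -1
(21/19): 21 mod 19 = 2, so (21/19) = (2/19)
factor out 2^1: 2 = 2^1·1; with 19 mod 8 = 3, (2/19) = -1; sign now +1; continue with (1/19)
reached (1/19) = 1, so the symbol is +1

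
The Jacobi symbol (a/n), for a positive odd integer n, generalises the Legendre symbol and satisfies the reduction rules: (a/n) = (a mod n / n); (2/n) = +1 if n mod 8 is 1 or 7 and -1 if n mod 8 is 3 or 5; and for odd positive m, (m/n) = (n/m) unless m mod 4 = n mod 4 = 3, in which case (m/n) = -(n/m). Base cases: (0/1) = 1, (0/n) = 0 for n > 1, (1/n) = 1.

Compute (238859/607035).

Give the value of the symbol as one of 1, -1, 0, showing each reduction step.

-1

flip (238859/607035) -> (607035/238859): both odd, 238859 mod 4 = 3, 607035 mod 4 = 3, so the flip contributes -1; sign now -1
(607035/238859): 607035 mod 238859 = 129317, so (607035/238859) = (129317/238859)
flip (129317/238859) -> (238859/129317): both odd, 129317 mod 4 = 1, 238859 mod 4 = 3, so the flip contributes +1; sign now -1
(238859/129317): 238859 mod 129317 = 109542, so (238859/129317) = (109542/129317)
factor out 2^1: 109542 = 2^1·54771; with 129317 mod 8 = 5, (2/129317) = -1; sign now +1; continue with (54771/129317)
flip (54771/129317) -> (129317/54771): both odd, 54771 mod 4 = 3, 129317 mod 4 = 1, so the flip contributes +1; sign now +1
(129317/54771): 129317 mod 54771 = 19775, so (129317/54771) = (19775/54771)
flip (19775/54771) -> (54771/19775): both odd, 19775 mod 4 = 3, 54771 mod 4 = 3, so the flip contributes -1; sign now -1
(54771/19775): 54771 mod 19775 = 15221, so (54771/19775) = (15221/19775)
flip (15221/19775) -> (19775/15221): both odd, 15221 mod 4 = 1, 19775 mod 4 = 3, so the flip contributes +1; sign now -1
(19775/15221): 19775 mod 15221 = 4554, so (19775/15221) = (4554/15221)
factor out 2^1: 4554 = 2^1·2277; with 15221 mod 8 = 5, (2/15221) = -1; sign now +1; continue with (2277/15221)
flip (2277/15221) -> (15221/2277): both odd, 2277 mod 4 = 1, 15221 mod 4 = 1, so the flip contributes +1; sign now +1
(15221/2277): 15221 mod 2277 = 1559, so (15221/2277) = (1559/2277)
flip (1559/2277) -> (2277/1559): both odd, 1559 mod 4 = 3, 2277 mod 4 = 1, so the flip contributes +1; sign now +1
(2277/1559): 2277 mod 1559 = 718, so (2277/1559) = (718/1559)
factor out 2^1: 718 = 2^1·359; with 1559 mod 8 = 7, (2/1559) = +1; sign now +1; continue with (359/1559)
flip (359/1559) -> (1559/359): both odd, 359 mod 4 = 3, 1559 mod 4 = 3, so the flip contributes -1; sign now -1
(1559/359): 1559 mod 359 = 123, so (1559/359) = (123/359)
flip (123/359) -> (359/123): both odd, 123 mod 4 = 3, 359 mod 4 = 3, so the flip contributes -1; sign now +1
(359/123): 359 mod 123 = 113, so (359/123) = (113/123)
flip (113/123) -> (123/113): both odd, 113 mod 4 = 1, 123 mod 4 = 3, so the flip contributes +1; sign now +1
(123/113): 123 mod 113 = 10, so (123/113) = (10/113)
factor out 2^1: 10 = 2^1·5; with 113 mod 8 = 1, (2/113) = +1; sign now +1; continue with (5/113)
flip (5/113) -> (113/5): both odd, 5 mod 4 = 1, 113 mod 4 = 1, so the flip contributes +1; sign now +1
(113/5): 113 mod 5 = 3, so (113/5) = (3/5)
flip (3/5) -> (5/3): both odd, 3 mod 4 = 3, 5 mod 4 = 1, so the flip contributes +1; sign now +1
(5/3): 5 mod 3 = 2, so (5/3) = (2/3)
factor out 2^1: 2 = 2^1·1; with 3 mod 8 = 3, (2/3) = -1; sign now -1; continue with (1/3)
reached (1/3) = 1, so the symbol is -1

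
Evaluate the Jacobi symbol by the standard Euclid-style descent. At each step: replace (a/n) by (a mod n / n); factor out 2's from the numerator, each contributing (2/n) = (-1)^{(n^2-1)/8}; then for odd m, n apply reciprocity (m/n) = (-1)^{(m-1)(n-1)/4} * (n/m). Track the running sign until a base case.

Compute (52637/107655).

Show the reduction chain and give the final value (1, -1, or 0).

-1

reciprocity: (52637/107655) = +1·(107655/52637) since 52637 mod 4 = 1, 107655 mod 4 = 3; sign now +1
(107655/52637) = (2381/52637)   [reduce mod 52637]
reciprocity: (2381/52637) = +1·(52637/2381) since 2381 mod 4 = 1, 52637 mod 4 = 1; sign now +1
(52637/2381) = (255/2381)   [reduce mod 2381]
reciprocity: (255/2381) = +1·(2381/255) since 255 mod 4 = 3, 2381 mod 4 = 1; sign now +1
(2381/255) = (86/255)   [reduce mod 255]
86 = 2^1·43; (2/255) = +1 since 255 mod 8 = 7, so (86/255) = (+1)^1·(43/255); sign now +1
reciprocity: (43/255) = -1·(255/43) since 43 mod 4 = 3, 255 mod 4 = 3; sign now -1
(255/43) = (40/43)   [reduce mod 43]
40 = 2^3·5; (2/43) = -1 since 43 mod 8 = 3, so (40/43) = (-1)^3·(5/43); sign now +1
reciprocity: (5/43) = +1·(43/5) since 5 mod 4 = 1, 43 mod 4 = 3; sign now +1
(43/5) = (3/5)   [reduce mod 5]
reciprocity: (3/5) = +1·(5/3) since 3 mod 4 = 3, 5 mod 4 = 1; sign now +1
(5/3) = (2/3)   [reduce mod 3]
2 = 2^1·1; (2/3) = -1 since 3 mod 8 = 3, so (2/3) = (-1)^1·(1/3); sign now -1
(1/3) = 1; final value = sign = -1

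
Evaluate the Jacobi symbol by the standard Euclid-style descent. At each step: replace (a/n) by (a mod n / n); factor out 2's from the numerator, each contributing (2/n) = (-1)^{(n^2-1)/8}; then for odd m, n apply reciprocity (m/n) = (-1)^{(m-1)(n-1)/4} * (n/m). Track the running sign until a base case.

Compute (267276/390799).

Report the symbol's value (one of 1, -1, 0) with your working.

-1

267276 = 2^2·66819; (2/390799) = +1 since 390799 mod 8 = 7, so (267276/390799) = (+1)^2·(66819/390799); sign now +1
reciprocity: (66819/390799) = -1·(390799/66819) since 66819 mod 4 = 3, 390799 mod 4 = 3; sign now -1
(390799/66819) = (56704/66819)   [reduce mod 66819]
56704 = 2^7·443; (2/66819) = -1 since 66819 mod 8 = 3, so (56704/66819) = (-1)^7·(443/66819); sign now +1
reciprocity: (443/66819) = -1·(66819/443) since 443 mod 4 = 3, 66819 mod 4 = 3; sign now -1
(66819/443) = (369/443)   [reduce mod 443]
reciprocity: (369/443) = +1·(443/369) since 369 mod 4 = 1, 443 mod 4 = 3; sign now -1
(443/369) = (74/369)   [reduce mod 369]
74 = 2^1·37; (2/369) = +1 since 369 mod 8 = 1, so (74/369) = (+1)^1·(37/369); sign now -1
reciprocity: (37/369) = +1·(369/37) since 37 mod 4 = 1, 369 mod 4 = 1; sign now -1
(369/37) = (36/37)   [reduce mod 37]
36 = 2^2·9; (2/37) = -1 since 37 mod 8 = 5, so (36/37) = (-1)^2·(9/37); sign now -1
reciprocity: (9/37) = +1·(37/9) since 9 mod 4 = 1, 37 mod 4 = 1; sign now -1
(37/9) = (1/9)   [reduce mod 9]
(1/9) = 1; final value = sign = -1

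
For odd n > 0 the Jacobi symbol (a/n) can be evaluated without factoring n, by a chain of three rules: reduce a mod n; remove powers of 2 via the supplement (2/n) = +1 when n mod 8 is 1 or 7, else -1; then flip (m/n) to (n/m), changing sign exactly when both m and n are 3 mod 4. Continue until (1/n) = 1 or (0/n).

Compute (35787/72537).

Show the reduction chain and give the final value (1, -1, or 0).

reciprocity: (35787/72537) = +1·(72537/35787) since 35787 mod 4 = 3, 72537 mod 4 = 1; sign now +1
(72537/35787) = (963/35787)   [reduce mod 35787]
reciprocity: (963/35787) = -1·(35787/963) since 963 mod 4 = 3, 35787 mod 4 = 3; sign now -1
(35787/963) = (156/963)   [reduce mod 963]
156 = 2^2·39; (2/963) = -1 since 963 mod 8 = 3, so (156/963) = (-1)^2·(39/963); sign now -1
reciprocity: (39/963) = -1·(963/39) since 39 mod 4 = 3, 963 mod 4 = 3; sign now +1
(963/39) = (27/39)   [reduce mod 39]
reciprocity: (27/39) = -1·(39/27) since 27 mod 4 = 3, 39 mod 4 = 3; sign now -1
(39/27) = (12/27)   [reduce mod 27]
12 = 2^2·3; (2/27) = -1 since 27 mod 8 = 3, so (12/27) = (-1)^2·(3/27); sign now -1
reciprocity: (3/27) = -1·(27/3) since 3 mod 4 = 3, 27 mod 4 = 3; sign now +1
(27/3) = (0/3)   [reduce mod 3]
(0/3) = 0   [gcd(a, n) > 1]; final value = 0

0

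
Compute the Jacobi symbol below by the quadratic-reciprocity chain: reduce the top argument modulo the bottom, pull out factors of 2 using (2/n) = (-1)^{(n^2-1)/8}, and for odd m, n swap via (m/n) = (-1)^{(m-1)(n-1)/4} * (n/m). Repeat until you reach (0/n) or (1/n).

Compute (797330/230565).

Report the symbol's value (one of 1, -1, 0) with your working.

0

(797330/230565) = (105635/230565)   [reduce mod 230565]
reciprocity: (105635/230565) = +1·(230565/105635) since 105635 mod 4 = 3, 230565 mod 4 = 1; sign now +1
(230565/105635) = (19295/105635)   [reduce mod 105635]
reciprocity: (19295/105635) = -1·(105635/19295) since 19295 mod 4 = 3, 105635 mod 4 = 3; sign now -1
(105635/19295) = (9160/19295)   [reduce mod 19295]
9160 = 2^3·1145; (2/19295) = +1 since 19295 mod 8 = 7, so (9160/19295) = (+1)^3·(1145/19295); sign now -1
reciprocity: (1145/19295) = +1·(19295/1145) since 1145 mod 4 = 1, 19295 mod 4 = 3; sign now -1
(19295/1145) = (975/1145)   [reduce mod 1145]
reciprocity: (975/1145) = +1·(1145/975) since 975 mod 4 = 3, 1145 mod 4 = 1; sign now -1
(1145/975) = (170/975)   [reduce mod 975]
170 = 2^1·85; (2/975) = +1 since 975 mod 8 = 7, so (170/975) = (+1)^1·(85/975); sign now -1
reciprocity: (85/975) = +1·(975/85) since 85 mod 4 = 1, 975 mod 4 = 3; sign now -1
(975/85) = (40/85)   [reduce mod 85]
40 = 2^3·5; (2/85) = -1 since 85 mod 8 = 5, so (40/85) = (-1)^3·(5/85); sign now +1
reciprocity: (5/85) = +1·(85/5) since 5 mod 4 = 1, 85 mod 4 = 1; sign now +1
(85/5) = (0/5)   [reduce mod 5]
(0/5) = 0   [gcd(a, n) > 1]; final value = 0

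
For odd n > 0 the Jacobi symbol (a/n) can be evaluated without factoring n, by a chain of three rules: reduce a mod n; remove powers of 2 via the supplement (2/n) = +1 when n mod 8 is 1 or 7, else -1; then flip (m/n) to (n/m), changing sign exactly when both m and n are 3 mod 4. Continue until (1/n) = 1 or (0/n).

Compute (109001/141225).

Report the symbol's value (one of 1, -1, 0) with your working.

flip (109001/141225) -> (141225/109001): both odd, 109001 mod 4 = 1, 141225 mod 4 = 1, so the flip contributes +1; sign now +1
(141225/109001): 141225 mod 109001 = 32224, so (141225/109001) = (32224/109001)
factor out 2^5: 32224 = 2^5·1007; with 109001 mod 8 = 1, (2/109001) = +1; sign now +1; continue with (1007/109001)
flip (1007/109001) -> (109001/1007): both odd, 1007 mod 4 = 3, 109001 mod 4 = 1, so the flip contributes +1; sign now +1
(109001/1007): 109001 mod 1007 = 245, so (109001/1007) = (245/1007)
flip (245/1007) -> (1007/245): both odd, 245 mod 4 = 1, 1007 mod 4 = 3, so the flip contributes +1; sign now +1
(1007/245): 1007 mod 245 = 27, so (1007/245) = (27/245)
flip (27/245) -> (245/27): both odd, 27 mod 4 = 3, 245 mod 4 = 1, so the flip contributes +1; sign now +1
(245/27): 245 mod 27 = 2, so (245/27) = (2/27)
factor out 2^1: 2 = 2^1·1; with 27 mod 8 = 3, (2/27) = -1; sign now -1; continue with (1/27)
reached (1/27) = 1, so the symbol is -1

-1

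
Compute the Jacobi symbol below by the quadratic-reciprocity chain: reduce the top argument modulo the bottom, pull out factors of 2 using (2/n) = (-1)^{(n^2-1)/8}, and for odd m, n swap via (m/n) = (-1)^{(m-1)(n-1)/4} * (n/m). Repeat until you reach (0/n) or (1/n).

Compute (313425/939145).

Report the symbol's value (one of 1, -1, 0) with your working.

0

reciprocity: (313425/939145) = +1·(939145/313425) since 313425 mod 4 = 1, 939145 mod 4 = 1; sign now +1
(939145/313425) = (312295/313425)   [reduce mod 313425]
reciprocity: (312295/313425) = +1·(313425/312295) since 312295 mod 4 = 3, 313425 mod 4 = 1; sign now +1
(313425/312295) = (1130/312295)   [reduce mod 312295]
1130 = 2^1·565; (2/312295) = +1 since 312295 mod 8 = 7, so (1130/312295) = (+1)^1·(565/312295); sign now +1
reciprocity: (565/312295) = +1·(312295/565) since 565 mod 4 = 1, 312295 mod 4 = 3; sign now +1
(312295/565) = (415/565)   [reduce mod 565]
reciprocity: (415/565) = +1·(565/415) since 415 mod 4 = 3, 565 mod 4 = 1; sign now +1
(565/415) = (150/415)   [reduce mod 415]
150 = 2^1·75; (2/415) = +1 since 415 mod 8 = 7, so (150/415) = (+1)^1·(75/415); sign now +1
reciprocity: (75/415) = -1·(415/75) since 75 mod 4 = 3, 415 mod 4 = 3; sign now -1
(415/75) = (40/75)   [reduce mod 75]
40 = 2^3·5; (2/75) = -1 since 75 mod 8 = 3, so (40/75) = (-1)^3·(5/75); sign now +1
reciprocity: (5/75) = +1·(75/5) since 5 mod 4 = 1, 75 mod 4 = 3; sign now +1
(75/5) = (0/5)   [reduce mod 5]
(0/5) = 0   [gcd(a, n) > 1]; final value = 0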